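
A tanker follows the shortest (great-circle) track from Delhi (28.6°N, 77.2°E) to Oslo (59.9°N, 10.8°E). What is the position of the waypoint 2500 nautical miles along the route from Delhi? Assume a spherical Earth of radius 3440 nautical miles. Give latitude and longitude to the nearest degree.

≈ 57°N, 33°E

Convert each endpoint to a unit vector on the sphere (x = cos φ cos λ, y = cos φ sin λ, z = sin φ).
The central angle between the endpoints is δ = arccos(p₁·p₂) ≈ 0.939 rad (53.8°). The total great-circle distance is δ·R ≈ 0.939 × 3440 ≈ 3231 nmi, so the target fraction is f = 2500/3231 ≈ 0.774.
Interpolate at f ≈ 0.774 with slerp weights a = sin((1−f)δ)/sin δ ≈ 0.261, b = sin(fδ)/sin δ ≈ 0.823.
p = a·p₁ + b·p₂ ≈ (0.456, 0.301, 0.837); φ = arcsin(p_z) ≈ 56.86°, λ = atan2(p_y, p_x) ≈ 33.41°.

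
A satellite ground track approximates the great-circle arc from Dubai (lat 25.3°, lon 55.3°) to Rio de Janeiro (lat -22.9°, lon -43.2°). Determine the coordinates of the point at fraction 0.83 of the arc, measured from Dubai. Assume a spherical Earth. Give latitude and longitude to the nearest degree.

Convert each endpoint to a unit vector on the sphere (x = cos φ cos λ, y = cos φ sin λ, z = sin φ).
The central angle between the endpoints is δ = arccos(p₁·p₂) ≈ 1.864 rad (106.8°).
Interpolate at f = 0.83 with slerp weights a = sin((1−f)δ)/sin δ ≈ 0.326, b = sin(fδ)/sin δ ≈ 1.044.
p = a·p₁ + b·p₂ ≈ (0.869, -0.417, -0.267); φ = arcsin(p_z) ≈ -15.50°, λ = atan2(p_y, p_x) ≈ -25.61°.

≈ lat -16°, lon -26°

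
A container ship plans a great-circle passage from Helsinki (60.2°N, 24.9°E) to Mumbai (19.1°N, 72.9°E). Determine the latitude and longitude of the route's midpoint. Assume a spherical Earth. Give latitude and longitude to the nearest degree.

Convert each endpoint to a unit vector on the sphere (x = cos φ cos λ, y = cos φ sin λ, z = sin φ).
The central angle between the endpoints is δ = arccos(p₁·p₂) ≈ 0.930 rad (53.3°).
Interpolate at f = 1/2 with slerp weights a = sin((1−f)δ)/sin δ ≈ 0.559, b = sin(fδ)/sin δ ≈ 0.559.
p = a·p₁ + b·p₂ ≈ (0.408, 0.622, 0.668); φ = arcsin(p_z) ≈ 41.94°, λ = atan2(p_y, p_x) ≈ 56.78°.

≈ 42°N, 57°E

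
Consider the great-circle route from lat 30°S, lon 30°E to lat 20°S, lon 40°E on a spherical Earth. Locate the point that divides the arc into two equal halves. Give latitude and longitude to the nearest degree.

≈ lat 25°S, lon 35°E

Write both endpoints as unit vectors p₁, p₂ with components (cos φ cos λ, cos φ sin λ, sin φ).
The central angle between the endpoints is δ = arccos(p₁·p₂) ≈ 0.235 rad (13.5°).
Interpolate at f = 1/2 with slerp weights a = sin((1−f)δ)/sin δ ≈ 0.503, b = sin(fδ)/sin δ ≈ 0.503.
p = a·p₁ + b·p₂ ≈ (0.740, 0.522, -0.424); φ = arcsin(p_z) ≈ -25.08°, λ = atan2(p_y, p_x) ≈ 35.20°.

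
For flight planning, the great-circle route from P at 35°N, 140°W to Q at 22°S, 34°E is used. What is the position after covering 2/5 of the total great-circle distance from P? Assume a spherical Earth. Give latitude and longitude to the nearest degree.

Convert each endpoint to a unit vector on the sphere (x = cos φ cos λ, y = cos φ sin λ, z = sin φ).
The central angle between the endpoints is δ = arccos(p₁·p₂) ≈ 2.897 rad (166.0°).
Interpolate at f = 2/5 with slerp weights a = sin((1−f)δ)/sin δ ≈ 4.070, b = sin(fδ)/sin δ ≈ 3.782.
p = a·p₁ + b·p₂ ≈ (0.353, -0.182, 0.918); φ = arcsin(p_z) ≈ 66.58°, λ = atan2(p_y, p_x) ≈ -27.26°.

≈ 67°N, 27°W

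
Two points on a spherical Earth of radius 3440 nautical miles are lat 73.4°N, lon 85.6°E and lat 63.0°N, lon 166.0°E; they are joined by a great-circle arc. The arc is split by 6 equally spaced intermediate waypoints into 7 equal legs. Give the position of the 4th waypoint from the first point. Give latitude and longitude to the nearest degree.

Convert each endpoint to a unit vector on the sphere (x = cos φ cos λ, y = cos φ sin λ, z = sin φ).
The central angle between the endpoints is δ = arccos(p₁·p₂) ≈ 0.504 rad (28.9°).
Interpolate at f = 4/7 with slerp weights a = sin((1−f)δ)/sin δ ≈ 0.444, b = sin(fδ)/sin δ ≈ 0.588.
p = a·p₁ + b·p₂ ≈ (-0.249, 0.191, 0.949); φ = arcsin(p_z) ≈ 71.69°, λ = atan2(p_y, p_x) ≈ 142.55°.

≈ lat 72°N, lon 143°E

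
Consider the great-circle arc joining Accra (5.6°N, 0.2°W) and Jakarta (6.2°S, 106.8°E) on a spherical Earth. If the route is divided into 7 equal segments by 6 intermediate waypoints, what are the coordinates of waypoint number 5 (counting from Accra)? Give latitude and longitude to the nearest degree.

From cos δ = sin φ₁ sin φ₂ + cos φ₁ cos φ₂ cos Δλ, the central angle is δ ≈ 1.875 rad (107.4°).
Interpolate at f = 5/7 with slerp weights a = sin((1−f)δ)/sin δ ≈ 0.535, b = sin(fδ)/sin δ ≈ 1.020.
p = a·p₁ + b·p₂ ≈ (0.239, 0.969, -0.058); φ = arcsin(p_z) ≈ -3.32°, λ = atan2(p_y, p_x) ≈ 76.12°.

≈ 3°S, 76°E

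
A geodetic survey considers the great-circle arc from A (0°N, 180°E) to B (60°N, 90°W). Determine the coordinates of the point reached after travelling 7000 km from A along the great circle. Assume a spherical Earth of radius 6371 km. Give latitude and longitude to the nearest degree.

Convert each endpoint to a unit vector on the sphere (x = cos φ cos λ, y = cos φ sin λ, z = sin φ).
The central angle between the endpoints is δ = arccos(p₁·p₂) ≈ 1.571 rad (90.0°). The total great-circle distance is δ·R ≈ 1.571 × 6371 ≈ 10008 km, so the target fraction is f = 7000/10008 ≈ 0.699.
Interpolate at f ≈ 0.699 with slerp weights a = sin((1−f)δ)/sin δ ≈ 0.455, b = sin(fδ)/sin δ ≈ 0.891.
p = a·p₁ + b·p₂ ≈ (-0.455, -0.445, 0.771); φ = arcsin(p_z) ≈ 50.47°, λ = atan2(p_y, p_x) ≈ -135.60°.

≈ (50°N, 136°W)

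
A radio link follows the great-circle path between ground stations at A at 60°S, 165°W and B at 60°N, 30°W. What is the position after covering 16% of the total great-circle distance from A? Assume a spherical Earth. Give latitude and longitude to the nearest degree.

Write both endpoints as unit vectors p₁, p₂ with components (cos φ cos λ, cos φ sin λ, sin φ).
The central angle between the endpoints is δ = arccos(p₁·p₂) ≈ 2.757 rad (157.9°).
Interpolate at f = 0.16 with slerp weights a = sin((1−f)δ)/sin δ ≈ 1.958, b = sin(fδ)/sin δ ≈ 1.137.
p = a·p₁ + b·p₂ ≈ (-0.453, -0.537, -0.711); φ = arcsin(p_z) ≈ -45.32°, λ = atan2(p_y, p_x) ≈ -130.15°.

≈ 45°S, 130°W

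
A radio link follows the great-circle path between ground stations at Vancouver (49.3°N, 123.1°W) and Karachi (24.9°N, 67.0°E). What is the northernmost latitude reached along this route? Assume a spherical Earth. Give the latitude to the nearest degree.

≈ 84°N

The great circle lies in the plane with unit normal n̂ = (p₁ × p₂)/|p₁ × p₂|.
Here n̂_z ≈ -0.108; the vertex latitude is φ_max = arccos|n̂_z| ≈ 83.8°.
Check via Clairaut: cos φ_max = |cos φ₁| · sin C = cos(49.3°)·sin(9.5°) ≈ 0.108, again giving ≈ 83.8°.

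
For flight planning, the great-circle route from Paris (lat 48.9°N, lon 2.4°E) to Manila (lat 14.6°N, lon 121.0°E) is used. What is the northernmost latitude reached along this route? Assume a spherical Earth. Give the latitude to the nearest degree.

The great circle lies in the plane with unit normal n̂ = (p₁ × p₂)/|p₁ × p₂|.
Here n̂_z ≈ +0.562; the vertex latitude is φ_max = arccos|n̂_z| ≈ 55.8°.
Check via Clairaut: cos φ_max = |cos φ₁| · sin C = cos(48.9°)·sin(58.8°) ≈ 0.562, again giving ≈ 55.8°.

≈ 56°N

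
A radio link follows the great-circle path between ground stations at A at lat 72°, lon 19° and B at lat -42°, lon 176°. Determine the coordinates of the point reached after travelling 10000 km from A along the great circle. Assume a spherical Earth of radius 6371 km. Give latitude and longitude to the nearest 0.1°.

Convert each endpoint to a unit vector on the sphere (x = cos φ cos λ, y = cos φ sin λ, z = sin φ).
The central angle between the endpoints is δ = arccos(p₁·p₂) ≈ 2.583 rad (148.0°). The total great-circle distance is δ·R ≈ 2.583 × 6371 ≈ 16454 km, so the target fraction is f = 10000/16454 ≈ 0.608.
Interpolate at f ≈ 0.608 with slerp weights a = sin((1−f)δ)/sin δ ≈ 1.600, b = sin(fδ)/sin δ ≈ 1.885.
p = a·p₁ + b·p₂ ≈ (-0.930, 0.259, 0.260); φ = arcsin(p_z) ≈ 15.05°, λ = atan2(p_y, p_x) ≈ 164.46°.

≈ lat 15.1°, lon 164.5°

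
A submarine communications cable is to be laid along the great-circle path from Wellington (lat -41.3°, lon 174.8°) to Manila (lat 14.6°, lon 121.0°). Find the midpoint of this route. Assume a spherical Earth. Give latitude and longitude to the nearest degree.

≈ lat -15°, lon 144°

Convert each endpoint to a unit vector on the sphere (x = cos φ cos λ, y = cos φ sin λ, z = sin φ).
The central angle between the endpoints is δ = arccos(p₁·p₂) ≈ 1.305 rad (74.8°).
Interpolate at f = 1/2 with slerp weights a = sin((1−f)δ)/sin δ ≈ 0.629, b = sin(fδ)/sin δ ≈ 0.629.
p = a·p₁ + b·p₂ ≈ (-0.784, 0.565, -0.257); φ = arcsin(p_z) ≈ -14.87°, λ = atan2(p_y, p_x) ≈ 144.24°.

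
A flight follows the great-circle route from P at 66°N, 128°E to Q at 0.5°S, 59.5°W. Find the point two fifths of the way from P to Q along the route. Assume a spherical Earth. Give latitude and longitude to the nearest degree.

Convert each endpoint to a unit vector on the sphere (x = cos φ cos λ, y = cos φ sin λ, z = sin φ).
The central angle between the endpoints is δ = arccos(p₁·p₂) ≈ 1.995 rad (114.3°).
Interpolate at f = 2/5 with slerp weights a = sin((1−f)δ)/sin δ ≈ 1.021, b = sin(fδ)/sin δ ≈ 0.785.
p = a·p₁ + b·p₂ ≈ (0.143, -0.349, 0.926); φ = arcsin(p_z) ≈ 67.83°, λ = atan2(p_y, p_x) ≈ -67.76°.

≈ 68°N, 68°W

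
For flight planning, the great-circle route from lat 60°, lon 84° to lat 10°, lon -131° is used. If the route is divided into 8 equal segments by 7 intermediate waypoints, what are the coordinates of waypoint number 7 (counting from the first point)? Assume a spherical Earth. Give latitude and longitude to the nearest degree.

≈ lat 22°, lon -135°

The haversine formula gives a central angle δ ≈ 1.827 rad (104.7°) between the endpoints.
Interpolate at f = 7/8 with slerp weights a = sin((1−f)δ)/sin δ ≈ 0.234, b = sin(fδ)/sin δ ≈ 1.033.
p = a·p₁ + b·p₂ ≈ (-0.655, -0.652, 0.382); φ = arcsin(p_z) ≈ 22.46°, λ = atan2(p_y, p_x) ≈ -135.16°.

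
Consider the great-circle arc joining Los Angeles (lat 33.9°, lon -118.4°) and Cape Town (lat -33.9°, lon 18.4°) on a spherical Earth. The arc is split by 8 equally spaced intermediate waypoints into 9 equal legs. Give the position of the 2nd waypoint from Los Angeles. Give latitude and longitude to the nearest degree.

Convert each endpoint to a unit vector on the sphere (x = cos φ cos λ, y = cos φ sin λ, z = sin φ).
The central angle between the endpoints is δ = arccos(p₁·p₂) ≈ 2.521 rad (144.4°).
Interpolate at f = 2/9 with slerp weights a = sin((1−f)δ)/sin δ ≈ 1.590, b = sin(fδ)/sin δ ≈ 0.913.
p = a·p₁ + b·p₂ ≈ (0.092, -0.922, 0.377); φ = arcsin(p_z) ≈ 22.17°, λ = atan2(p_y, p_x) ≈ -84.33°.

≈ lat 22°, lon -84°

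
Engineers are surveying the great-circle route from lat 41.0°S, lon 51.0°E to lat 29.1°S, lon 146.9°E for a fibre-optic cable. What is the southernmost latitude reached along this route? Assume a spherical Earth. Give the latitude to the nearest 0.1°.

The great circle lies in the plane with unit normal n̂ = (p₁ × p₂)/|p₁ × p₂|.
Here n̂_z ≈ +0.678; the vertex latitude is φ_max = arccos|n̂_z| ≈ 47.3°.

≈ 47.3°S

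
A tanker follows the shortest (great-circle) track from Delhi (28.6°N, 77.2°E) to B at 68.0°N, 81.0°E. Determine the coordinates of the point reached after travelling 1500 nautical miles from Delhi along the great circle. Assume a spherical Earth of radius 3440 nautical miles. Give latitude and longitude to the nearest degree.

Convert each endpoint to a unit vector on the sphere (x = cos φ cos λ, y = cos φ sin λ, z = sin φ).
The central angle between the endpoints is δ = arccos(p₁·p₂) ≈ 0.689 rad (39.5°). The total great-circle distance is δ·R ≈ 0.689 × 3440 ≈ 2369 nmi, so the target fraction is f = 1500/2369 ≈ 0.633.
Interpolate at f ≈ 0.633 with slerp weights a = sin((1−f)δ)/sin δ ≈ 0.393, b = sin(fδ)/sin δ ≈ 0.664.
p = a·p₁ + b·p₂ ≈ (0.115, 0.583, 0.804); φ = arcsin(p_z) ≈ 53.56°, λ = atan2(p_y, p_x) ≈ 78.79°.

≈ 54°N, 79°E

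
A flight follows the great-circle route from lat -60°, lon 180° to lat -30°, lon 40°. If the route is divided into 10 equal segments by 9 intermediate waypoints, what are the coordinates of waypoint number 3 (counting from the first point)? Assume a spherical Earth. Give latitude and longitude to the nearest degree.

≈ lat -74°, lon 121°

Convert each endpoint to a unit vector on the sphere (x = cos φ cos λ, y = cos φ sin λ, z = sin φ).
The central angle between the endpoints is δ = arccos(p₁·p₂) ≈ 1.469 rad (84.2°).
Interpolate at f = 3/10 with slerp weights a = sin((1−f)δ)/sin δ ≈ 0.861, b = sin(fδ)/sin δ ≈ 0.429.
p = a·p₁ + b·p₂ ≈ (-0.146, 0.239, -0.960); φ = arcsin(p_z) ≈ -73.75°, λ = atan2(p_y, p_x) ≈ 121.44°.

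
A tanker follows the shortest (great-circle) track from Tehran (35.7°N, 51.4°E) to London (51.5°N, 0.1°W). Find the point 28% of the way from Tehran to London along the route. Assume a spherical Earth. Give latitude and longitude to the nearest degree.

≈ 42°N, 40°E

The haversine formula gives a central angle δ ≈ 0.690 rad (39.5°) between the endpoints.
Interpolate at f = 0.28 with slerp weights a = sin((1−f)δ)/sin δ ≈ 0.749, b = sin(fδ)/sin δ ≈ 0.302.
p = a·p₁ + b·p₂ ≈ (0.567, 0.475, 0.673); φ = arcsin(p_z) ≈ 42.30°, λ = atan2(p_y, p_x) ≈ 39.94°.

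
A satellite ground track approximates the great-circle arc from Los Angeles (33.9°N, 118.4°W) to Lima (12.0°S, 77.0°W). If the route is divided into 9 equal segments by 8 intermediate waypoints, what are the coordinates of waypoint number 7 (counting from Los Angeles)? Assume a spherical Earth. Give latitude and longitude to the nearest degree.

Convert each endpoint to a unit vector on the sphere (x = cos φ cos λ, y = cos φ sin λ, z = sin φ).
The central angle between the endpoints is δ = arccos(p₁·p₂) ≈ 1.055 rad (60.5°).
Interpolate at f = 7/9 with slerp weights a = sin((1−f)δ)/sin δ ≈ 0.267, b = sin(fδ)/sin δ ≈ 0.841.
p = a·p₁ + b·p₂ ≈ (0.080, -0.996, -0.026); φ = arcsin(p_z) ≈ -1.48°, λ = atan2(p_y, p_x) ≈ -85.43°.

≈ 1°S, 85°W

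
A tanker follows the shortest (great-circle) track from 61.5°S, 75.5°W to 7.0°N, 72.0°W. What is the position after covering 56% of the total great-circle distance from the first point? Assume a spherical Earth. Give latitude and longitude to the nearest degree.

≈ 23°S, 73°W

Convert each endpoint to a unit vector on the sphere (x = cos φ cos λ, y = cos φ sin λ, z = sin φ).
The central angle between the endpoints is δ = arccos(p₁·p₂) ≈ 1.196 rad (68.6°).
Interpolate at f = 0.56 with slerp weights a = sin((1−f)δ)/sin δ ≈ 0.540, b = sin(fδ)/sin δ ≈ 0.667.
p = a·p₁ + b·p₂ ≈ (0.269, -0.879, -0.393); φ = arcsin(p_z) ≈ -23.15°, λ = atan2(p_y, p_x) ≈ -72.98°.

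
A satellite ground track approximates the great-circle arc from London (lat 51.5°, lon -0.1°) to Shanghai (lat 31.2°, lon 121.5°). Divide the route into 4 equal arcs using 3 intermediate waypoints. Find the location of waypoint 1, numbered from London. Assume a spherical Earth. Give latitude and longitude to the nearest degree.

≈ lat 62°, lon 33°

Write both endpoints as unit vectors p₁, p₂ with components (cos φ cos λ, cos φ sin λ, sin φ).
The central angle between the endpoints is δ = arccos(p₁·p₂) ≈ 1.444 rad (82.7°).
Interpolate at f = 1/4 with slerp weights a = sin((1−f)δ)/sin δ ≈ 0.891, b = sin(fδ)/sin δ ≈ 0.356.
p = a·p₁ + b·p₂ ≈ (0.395, 0.259, 0.881); φ = arcsin(p_z) ≈ 61.81°, λ = atan2(p_y, p_x) ≈ 33.21°.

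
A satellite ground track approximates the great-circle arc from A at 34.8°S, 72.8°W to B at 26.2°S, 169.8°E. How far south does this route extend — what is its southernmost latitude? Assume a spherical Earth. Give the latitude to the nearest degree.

≈ 49°S

The great circle lies in the plane with unit normal n̂ = (p₁ × p₂)/|p₁ × p₂|.
Here n̂_z ≈ -0.657; the vertex latitude is φ_max = arccos|n̂_z| ≈ 49.0°.
Check via Clairaut: cos φ_max = |cos φ₁| · sin C = cos(34.8°)·sin(126.9°) ≈ 0.657, again giving ≈ 49.0°.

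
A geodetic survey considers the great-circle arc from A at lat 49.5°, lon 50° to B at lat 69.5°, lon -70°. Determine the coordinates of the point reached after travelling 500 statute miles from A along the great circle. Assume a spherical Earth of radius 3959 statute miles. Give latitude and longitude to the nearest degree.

From cos δ = sin φ₁ sin φ₂ + cos φ₁ cos φ₂ cos Δλ, the central angle is δ ≈ 0.929 rad (53.2°). The total great-circle distance is δ·R ≈ 0.929 × 3959 ≈ 3678 mi, so the target fraction is f = 500/3678 ≈ 0.136.
Interpolate at f ≈ 0.136 with slerp weights a = sin((1−f)δ)/sin δ ≈ 0.898, b = sin(fδ)/sin δ ≈ 0.157.
p = a·p₁ + b·p₂ ≈ (0.394, 0.395, 0.830); φ = arcsin(p_z) ≈ 56.11°, λ = atan2(p_y, p_x) ≈ 45.09°.

≈ lat 56°, lon 45°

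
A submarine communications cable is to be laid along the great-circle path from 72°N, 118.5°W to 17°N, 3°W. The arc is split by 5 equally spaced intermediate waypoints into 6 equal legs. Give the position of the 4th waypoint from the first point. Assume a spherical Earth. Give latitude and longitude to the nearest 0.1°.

≈ 42.7°N, 13.1°W

Convert each endpoint to a unit vector on the sphere (x = cos φ cos λ, y = cos φ sin λ, z = sin φ).
The central angle between the endpoints is δ = arccos(p₁·p₂) ≈ 1.419 rad (81.3°).
Interpolate at f = 4/6 with slerp weights a = sin((1−f)δ)/sin δ ≈ 0.461, b = sin(fδ)/sin δ ≈ 0.821.
p = a·p₁ + b·p₂ ≈ (0.716, -0.166, 0.678); φ = arcsin(p_z) ≈ 42.71°, λ = atan2(p_y, p_x) ≈ -13.08°.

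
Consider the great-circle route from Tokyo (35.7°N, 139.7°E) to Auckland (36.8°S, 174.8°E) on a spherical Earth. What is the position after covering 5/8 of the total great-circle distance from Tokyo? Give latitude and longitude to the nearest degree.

≈ (10°S, 161°E)

Write both endpoints as unit vectors p₁, p₂ with components (cos φ cos λ, cos φ sin λ, sin φ).
The central angle between the endpoints is δ = arccos(p₁·p₂) ≈ 1.387 rad (79.5°).
Interpolate at f = 5/8 with slerp weights a = sin((1−f)δ)/sin δ ≈ 0.506, b = sin(fδ)/sin δ ≈ 0.775.
p = a·p₁ + b·p₂ ≈ (-0.932, 0.322, -0.169); φ = arcsin(p_z) ≈ -9.76°, λ = atan2(p_y, p_x) ≈ 160.94°.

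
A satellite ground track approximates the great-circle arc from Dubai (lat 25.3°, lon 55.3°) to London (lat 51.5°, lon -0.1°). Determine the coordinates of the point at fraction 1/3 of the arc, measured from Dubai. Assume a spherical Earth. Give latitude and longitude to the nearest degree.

Convert each endpoint to a unit vector on the sphere (x = cos φ cos λ, y = cos φ sin λ, z = sin φ).
The central angle between the endpoints is δ = arccos(p₁·p₂) ≈ 0.858 rad (49.2°).
Interpolate at f = 1/3 with slerp weights a = sin((1−f)δ)/sin δ ≈ 0.716, b = sin(fδ)/sin δ ≈ 0.373.
p = a·p₁ + b·p₂ ≈ (0.600, 0.531, 0.598); φ = arcsin(p_z) ≈ 36.70°, λ = atan2(p_y, p_x) ≈ 41.51°.

≈ lat 37°, lon 42°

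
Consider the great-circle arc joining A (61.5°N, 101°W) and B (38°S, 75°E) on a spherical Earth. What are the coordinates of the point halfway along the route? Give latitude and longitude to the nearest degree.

≈ (40°N, 69°E)

Convert each endpoint to a unit vector on the sphere (x = cos φ cos λ, y = cos φ sin λ, z = sin φ).
The central angle between the endpoints is δ = arccos(p₁·p₂) ≈ 2.729 rad (156.4°).
Interpolate at f = 1/2 with slerp weights a = sin((1−f)δ)/sin δ ≈ 2.442, b = sin(fδ)/sin δ ≈ 2.442.
p = a·p₁ + b·p₂ ≈ (0.276, 0.715, 0.643); φ = arcsin(p_z) ≈ 39.98°, λ = atan2(p_y, p_x) ≈ 68.91°.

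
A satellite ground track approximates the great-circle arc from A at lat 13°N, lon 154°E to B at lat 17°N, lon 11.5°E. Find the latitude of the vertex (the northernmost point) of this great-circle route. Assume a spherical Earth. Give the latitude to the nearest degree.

The great circle lies in the plane with unit normal n̂ = (p₁ × p₂)/|p₁ × p₂|.
Here n̂_z ≈ -0.767; the vertex latitude is φ_max = arccos|n̂_z| ≈ 39.9°.

≈ 40°N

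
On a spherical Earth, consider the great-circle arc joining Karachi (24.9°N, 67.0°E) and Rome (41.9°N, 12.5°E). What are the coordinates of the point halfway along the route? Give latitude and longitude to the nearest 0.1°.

≈ 36.5°N, 42.7°E

From cos δ = sin φ₁ sin φ₂ + cos φ₁ cos φ₂ cos Δλ, the central angle is δ ≈ 0.832 rad (47.7°).
Interpolate at f = 1/2 with slerp weights a = sin((1−f)δ)/sin δ ≈ 0.547, b = sin(fδ)/sin δ ≈ 0.547.
p = a·p₁ + b·p₂ ≈ (0.591, 0.544, 0.595); φ = arcsin(p_z) ≈ 36.53°, λ = atan2(p_y, p_x) ≈ 42.66°.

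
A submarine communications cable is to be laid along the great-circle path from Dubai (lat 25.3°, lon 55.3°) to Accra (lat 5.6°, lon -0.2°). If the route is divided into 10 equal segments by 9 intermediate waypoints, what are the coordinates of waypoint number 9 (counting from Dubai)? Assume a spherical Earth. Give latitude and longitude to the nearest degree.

≈ lat 8°, lon 5°

Write both endpoints as unit vectors p₁, p₂ with components (cos φ cos λ, cos φ sin λ, sin φ).
The central angle between the endpoints is δ = arccos(p₁·p₂) ≈ 0.987 rad (56.5°).
Interpolate at f = 9/10 with slerp weights a = sin((1−f)δ)/sin δ ≈ 0.118, b = sin(fδ)/sin δ ≈ 0.930.
p = a·p₁ + b·p₂ ≈ (0.986, 0.085, 0.141); φ = arcsin(p_z) ≈ 8.12°, λ = atan2(p_y, p_x) ≈ 4.90°.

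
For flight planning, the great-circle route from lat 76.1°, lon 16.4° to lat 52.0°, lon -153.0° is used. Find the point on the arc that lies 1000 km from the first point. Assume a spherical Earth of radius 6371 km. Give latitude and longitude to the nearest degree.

From cos δ = sin φ₁ sin φ₂ + cos φ₁ cos φ₂ cos Δλ, the central angle is δ ≈ 0.903 rad (51.7°). The total great-circle distance is δ·R ≈ 0.903 × 6371 ≈ 5751 km, so the target fraction is f = 1000/5751 ≈ 0.174.
Interpolate at f ≈ 0.174 with slerp weights a = sin((1−f)δ)/sin δ ≈ 0.864, b = sin(fδ)/sin δ ≈ 0.199.
p = a·p₁ + b·p₂ ≈ (0.090, 0.003, 0.996); φ = arcsin(p_z) ≈ 84.84°, λ = atan2(p_y, p_x) ≈ 1.89°.

≈ lat 85°, lon 2°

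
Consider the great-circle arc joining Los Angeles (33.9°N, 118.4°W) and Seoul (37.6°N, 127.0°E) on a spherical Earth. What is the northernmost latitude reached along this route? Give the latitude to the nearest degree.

≈ 53°N

The great circle lies in the plane with unit normal n̂ = (p₁ × p₂)/|p₁ × p₂|.
Here n̂_z ≈ -0.599; the vertex latitude is φ_max = arccos|n̂_z| ≈ 53.2°.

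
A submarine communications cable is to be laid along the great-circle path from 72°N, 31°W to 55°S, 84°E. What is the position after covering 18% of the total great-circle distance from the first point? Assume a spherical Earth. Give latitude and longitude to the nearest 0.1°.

The haversine formula gives a central angle δ ≈ 2.594 rad (148.6°) between the endpoints.
Interpolate at f = 0.18 with slerp weights a = sin((1−f)δ)/sin δ ≈ 1.632, b = sin(fδ)/sin δ ≈ 0.865.
p = a·p₁ + b·p₂ ≈ (0.484, 0.234, 0.843); φ = arcsin(p_z) ≈ 57.48°, λ = atan2(p_y, p_x) ≈ 25.78°.

≈ 57.5°N, 25.8°E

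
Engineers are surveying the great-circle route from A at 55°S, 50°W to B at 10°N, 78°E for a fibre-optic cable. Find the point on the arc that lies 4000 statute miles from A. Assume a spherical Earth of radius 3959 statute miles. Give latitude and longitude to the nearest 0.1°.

From cos δ = sin φ₁ sin φ₂ + cos φ₁ cos φ₂ cos Δλ, the central angle is δ ≈ 2.083 rad (119.3°). The total great-circle distance is δ·R ≈ 2.083 × 3959 ≈ 8246 mi, so the target fraction is f = 4000/8246 ≈ 0.485.
Interpolate at f ≈ 0.485 with slerp weights a = sin((1−f)δ)/sin δ ≈ 1.008, b = sin(fδ)/sin δ ≈ 0.972.
p = a·p₁ + b·p₂ ≈ (0.570, 0.493, -0.657); φ = arcsin(p_z) ≈ -41.05°, λ = atan2(p_y, p_x) ≈ 40.85°.

≈ 41.1°S, 40.8°E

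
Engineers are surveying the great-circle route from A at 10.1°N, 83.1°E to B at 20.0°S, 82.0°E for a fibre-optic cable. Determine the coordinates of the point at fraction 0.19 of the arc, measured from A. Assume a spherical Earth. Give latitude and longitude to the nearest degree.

≈ 4°N, 83°E

Convert each endpoint to a unit vector on the sphere (x = cos φ cos λ, y = cos φ sin λ, z = sin φ).
The central angle between the endpoints is δ = arccos(p₁·p₂) ≈ 0.526 rad (30.1°).
Interpolate at f = 0.19 with slerp weights a = sin((1−f)δ)/sin δ ≈ 0.823, b = sin(fδ)/sin δ ≈ 0.199.
p = a·p₁ + b·p₂ ≈ (0.123, 0.989, 0.076); φ = arcsin(p_z) ≈ 4.38°, λ = atan2(p_y, p_x) ≈ 82.89°.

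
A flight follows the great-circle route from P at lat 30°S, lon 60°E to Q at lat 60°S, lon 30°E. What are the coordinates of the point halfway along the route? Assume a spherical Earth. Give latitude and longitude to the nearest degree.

≈ lat 46°S, lon 49°E

The haversine formula gives a central angle δ ≈ 0.630 rad (36.1°) between the endpoints.
Interpolate at f = 1/2 with slerp weights a = sin((1−f)δ)/sin δ ≈ 0.526, b = sin(fδ)/sin δ ≈ 0.526.
p = a·p₁ + b·p₂ ≈ (0.455, 0.526, -0.718); φ = arcsin(p_z) ≈ -45.92°, λ = atan2(p_y, p_x) ≈ 49.11°.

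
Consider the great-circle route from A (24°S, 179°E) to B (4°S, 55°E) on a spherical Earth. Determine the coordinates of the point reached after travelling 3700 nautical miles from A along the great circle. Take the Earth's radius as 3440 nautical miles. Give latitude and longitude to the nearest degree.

≈ (27°S, 110°E)

From cos δ = sin φ₁ sin φ₂ + cos φ₁ cos φ₂ cos Δλ, the central angle is δ ≈ 2.073 rad (118.8°). The total great-circle distance is δ·R ≈ 2.073 × 3440 ≈ 7131 nmi, so the target fraction is f = 3700/7131 ≈ 0.519.
Interpolate at f ≈ 0.519 with slerp weights a = sin((1−f)δ)/sin δ ≈ 0.958, b = sin(fδ)/sin δ ≈ 1.004.
p = a·p₁ + b·p₂ ≈ (-0.301, 0.835, -0.460); φ = arcsin(p_z) ≈ -27.37°, λ = atan2(p_y, p_x) ≈ 109.81°.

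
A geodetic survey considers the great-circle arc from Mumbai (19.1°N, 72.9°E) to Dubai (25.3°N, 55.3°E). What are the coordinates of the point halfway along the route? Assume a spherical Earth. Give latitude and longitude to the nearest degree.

≈ (22°N, 64°E)

Convert each endpoint to a unit vector on the sphere (x = cos φ cos λ, y = cos φ sin λ, z = sin φ).
The central angle between the endpoints is δ = arccos(p₁·p₂) ≈ 0.304 rad (17.4°).
Interpolate at f = 1/2 with slerp weights a = sin((1−f)δ)/sin δ ≈ 0.506, b = sin(fδ)/sin δ ≈ 0.506.
p = a·p₁ + b·p₂ ≈ (0.401, 0.833, 0.382); φ = arcsin(p_z) ≈ 22.44°, λ = atan2(p_y, p_x) ≈ 64.30°.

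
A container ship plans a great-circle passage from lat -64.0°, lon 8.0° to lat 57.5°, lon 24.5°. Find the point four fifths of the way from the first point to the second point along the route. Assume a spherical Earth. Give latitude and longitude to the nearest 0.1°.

≈ lat 33.2°, lon 20.3°

Convert each endpoint to a unit vector on the sphere (x = cos φ cos λ, y = cos φ sin λ, z = sin φ).
The central angle between the endpoints is δ = arccos(p₁·p₂) ≈ 2.132 rad (122.2°).
Interpolate at f = 4/5 with slerp weights a = sin((1−f)δ)/sin δ ≈ 0.489, b = sin(fδ)/sin δ ≈ 1.170.
p = a·p₁ + b·p₂ ≈ (0.784, 0.291, 0.548); φ = arcsin(p_z) ≈ 33.23°, λ = atan2(p_y, p_x) ≈ 20.33°.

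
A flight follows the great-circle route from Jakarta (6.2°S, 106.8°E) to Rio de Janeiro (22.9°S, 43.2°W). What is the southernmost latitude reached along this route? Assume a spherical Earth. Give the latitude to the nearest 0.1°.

The great circle lies in the plane with unit normal n̂ = (p₁ × p₂)/|p₁ × p₂|.
Here n̂_z ≈ -0.694; the vertex latitude is φ_max = arccos|n̂_z| ≈ 46.1°.

≈ 46.1°S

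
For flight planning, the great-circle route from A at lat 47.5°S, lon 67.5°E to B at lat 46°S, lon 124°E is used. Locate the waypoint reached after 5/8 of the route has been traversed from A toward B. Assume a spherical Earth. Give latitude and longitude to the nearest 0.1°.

Convert each endpoint to a unit vector on the sphere (x = cos φ cos λ, y = cos φ sin λ, z = sin φ).
The central angle between the endpoints is δ = arccos(p₁·p₂) ≈ 0.661 rad (37.9°).
Interpolate at f = 5/8 with slerp weights a = sin((1−f)δ)/sin δ ≈ 0.400, b = sin(fδ)/sin δ ≈ 0.654.
p = a·p₁ + b·p₂ ≈ (-0.151, 0.626, -0.765); φ = arcsin(p_z) ≈ -49.91°, λ = atan2(p_y, p_x) ≈ 103.53°.

≈ lat 49.9°S, lon 103.5°E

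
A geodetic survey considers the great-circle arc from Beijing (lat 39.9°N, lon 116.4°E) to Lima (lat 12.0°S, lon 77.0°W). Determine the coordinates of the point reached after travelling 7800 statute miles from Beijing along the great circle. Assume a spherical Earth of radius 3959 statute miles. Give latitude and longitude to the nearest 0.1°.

≈ lat 22.5°N, lon 90.2°W

The haversine formula gives a central angle δ ≈ 2.613 rad (149.7°) between the endpoints. The total great-circle distance is δ·R ≈ 2.613 × 3959 ≈ 10343 mi, so the target fraction is f = 7800/10343 ≈ 0.754.
Interpolate at f ≈ 0.754 with slerp weights a = sin((1−f)δ)/sin δ ≈ 1.187, b = sin(fδ)/sin δ ≈ 1.826.
p = a·p₁ + b·p₂ ≈ (-0.003, -0.924, 0.382); φ = arcsin(p_z) ≈ 22.46°, λ = atan2(p_y, p_x) ≈ -90.20°.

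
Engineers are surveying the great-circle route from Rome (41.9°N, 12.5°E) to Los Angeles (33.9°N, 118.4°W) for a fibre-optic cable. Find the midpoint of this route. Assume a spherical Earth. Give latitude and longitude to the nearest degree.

Convert each endpoint to a unit vector on the sphere (x = cos φ cos λ, y = cos φ sin λ, z = sin φ).
The central angle between the endpoints is δ = arccos(p₁·p₂) ≈ 1.603 rad (91.8°).
Interpolate at f = 1/2 with slerp weights a = sin((1−f)δ)/sin δ ≈ 0.719, b = sin(fδ)/sin δ ≈ 0.719.
p = a·p₁ + b·p₂ ≈ (0.239, -0.409, 0.881); φ = arcsin(p_z) ≈ 61.74°, λ = atan2(p_y, p_x) ≈ -59.75°.

≈ 62°N, 60°W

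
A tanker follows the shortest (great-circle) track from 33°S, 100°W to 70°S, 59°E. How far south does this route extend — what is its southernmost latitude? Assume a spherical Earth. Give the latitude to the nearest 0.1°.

The great circle lies in the plane with unit normal n̂ = (p₁ × p₂)/|p₁ × p₂|.
Here n̂_z ≈ +0.106; the vertex latitude is φ_max = arccos|n̂_z| ≈ 83.9°.

≈ 83.9°S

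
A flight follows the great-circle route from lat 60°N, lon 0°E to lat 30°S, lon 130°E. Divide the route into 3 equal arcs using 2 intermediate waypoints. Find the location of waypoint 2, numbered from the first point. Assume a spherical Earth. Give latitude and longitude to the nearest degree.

≈ lat 9°N, lon 107°E

Convert each endpoint to a unit vector on the sphere (x = cos φ cos λ, y = cos φ sin λ, z = sin φ).
The central angle between the endpoints is δ = arccos(p₁·p₂) ≈ 2.362 rad (135.3°).
Interpolate at f = 2/3 with slerp weights a = sin((1−f)δ)/sin δ ≈ 1.008, b = sin(fδ)/sin δ ≈ 1.423.
p = a·p₁ + b·p₂ ≈ (-0.288, 0.944, 0.162); φ = arcsin(p_z) ≈ 9.30°, λ = atan2(p_y, p_x) ≈ 106.97°.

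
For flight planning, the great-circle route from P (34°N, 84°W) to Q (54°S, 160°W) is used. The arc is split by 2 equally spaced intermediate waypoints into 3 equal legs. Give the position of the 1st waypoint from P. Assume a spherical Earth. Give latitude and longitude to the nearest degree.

≈ (3°N, 105°W)

The haversine formula gives a central angle δ ≈ 1.912 rad (109.5°) between the endpoints.
Interpolate at f = 1/3 with slerp weights a = sin((1−f)δ)/sin δ ≈ 1.015, b = sin(fδ)/sin δ ≈ 0.631.
p = a·p₁ + b·p₂ ≈ (-0.261, -0.964, 0.057); φ = arcsin(p_z) ≈ 3.25°, λ = atan2(p_y, p_x) ≈ -105.14°.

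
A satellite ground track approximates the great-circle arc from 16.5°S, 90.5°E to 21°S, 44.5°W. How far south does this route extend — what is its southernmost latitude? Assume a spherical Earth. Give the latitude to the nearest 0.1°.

The great circle lies in the plane with unit normal n̂ = (p₁ × p₂)/|p₁ × p₂|.
Here n̂_z ≈ -0.747; the vertex latitude is φ_max = arccos|n̂_z| ≈ 41.7°.

≈ 41.7°S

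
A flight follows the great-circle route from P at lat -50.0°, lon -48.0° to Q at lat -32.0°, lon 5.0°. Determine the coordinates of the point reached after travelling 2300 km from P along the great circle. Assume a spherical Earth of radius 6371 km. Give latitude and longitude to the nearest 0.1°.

The haversine formula gives a central angle δ ≈ 0.747 rad (42.8°) between the endpoints. The total great-circle distance is δ·R ≈ 0.747 × 6371 ≈ 4757 km, so the target fraction is f = 2300/4757 ≈ 0.484.
Interpolate at f ≈ 0.484 with slerp weights a = sin((1−f)δ)/sin δ ≈ 0.554, b = sin(fδ)/sin δ ≈ 0.520.
p = a·p₁ + b·p₂ ≈ (0.678, -0.226, -0.700); φ = arcsin(p_z) ≈ -44.41°, λ = atan2(p_y, p_x) ≈ -18.45°.

≈ lat -44.4°, lon -18.5°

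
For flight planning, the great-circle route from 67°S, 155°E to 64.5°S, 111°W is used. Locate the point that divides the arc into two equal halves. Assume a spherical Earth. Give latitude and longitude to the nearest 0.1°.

≈ 72.9°S, 155.0°W

Convert each endpoint to a unit vector on the sphere (x = cos φ cos λ, y = cos φ sin λ, z = sin φ).
The central angle between the endpoints is δ = arccos(p₁·p₂) ≈ 0.611 rad (35.0°).
Interpolate at f = 1/2 with slerp weights a = sin((1−f)δ)/sin δ ≈ 0.524, b = sin(fδ)/sin δ ≈ 0.524.
p = a·p₁ + b·p₂ ≈ (-0.267, -0.124, -0.956); φ = arcsin(p_z) ≈ -72.90°, λ = atan2(p_y, p_x) ≈ -155.03°.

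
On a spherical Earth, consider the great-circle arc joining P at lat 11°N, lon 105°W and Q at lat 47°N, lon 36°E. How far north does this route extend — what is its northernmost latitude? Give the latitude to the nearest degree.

≈ 63°N

The great circle lies in the plane with unit normal n̂ = (p₁ × p₂)/|p₁ × p₂|.
Here n̂_z ≈ +0.456; the vertex latitude is φ_max = arccos|n̂_z| ≈ 62.9°.
Check via Clairaut: cos φ_max = |cos φ₁| · sin C = cos(11.0°)·sin(27.7°) ≈ 0.456, again giving ≈ 62.9°.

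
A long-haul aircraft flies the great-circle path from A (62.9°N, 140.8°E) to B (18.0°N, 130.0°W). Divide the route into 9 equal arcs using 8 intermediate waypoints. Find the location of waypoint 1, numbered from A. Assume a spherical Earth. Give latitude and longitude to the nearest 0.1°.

Write both endpoints as unit vectors p₁, p₂ with components (cos φ cos λ, cos φ sin λ, sin φ).
The central angle between the endpoints is δ = arccos(p₁·p₂) ≈ 1.286 rad (73.7°).
Interpolate at f = 1/9 with slerp weights a = sin((1−f)δ)/sin δ ≈ 0.948, b = sin(fδ)/sin δ ≈ 0.148.
p = a·p₁ + b·p₂ ≈ (-0.425, 0.165, 0.890); φ = arcsin(p_z) ≈ 62.86°, λ = atan2(p_y, p_x) ≈ 158.81°.

≈ (62.9°N, 158.8°E)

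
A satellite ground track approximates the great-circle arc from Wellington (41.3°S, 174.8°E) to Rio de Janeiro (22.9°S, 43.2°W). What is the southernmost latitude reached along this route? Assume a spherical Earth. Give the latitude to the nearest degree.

The great circle lies in the plane with unit normal n̂ = (p₁ × p₂)/|p₁ × p₂|.
Here n̂_z ≈ +0.445; the vertex latitude is φ_max = arccos|n̂_z| ≈ 63.6°.
Check via Clairaut: cos φ_max = |cos φ₁| · sin C = cos(41.3°)·sin(143.7°) ≈ 0.445, again giving ≈ 63.6°.

≈ 64°S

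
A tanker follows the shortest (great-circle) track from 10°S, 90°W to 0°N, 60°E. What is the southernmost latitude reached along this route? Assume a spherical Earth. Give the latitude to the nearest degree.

≈ 19°S

The great circle lies in the plane with unit normal n̂ = (p₁ × p₂)/|p₁ × p₂|.
Here n̂_z ≈ +0.943; the vertex latitude is φ_max = arccos|n̂_z| ≈ 19.4°.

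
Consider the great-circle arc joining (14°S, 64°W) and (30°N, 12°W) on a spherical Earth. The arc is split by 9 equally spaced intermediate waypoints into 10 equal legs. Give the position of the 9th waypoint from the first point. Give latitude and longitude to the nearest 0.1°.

≈ (26.2°N, 18.2°W)

The haversine formula gives a central angle δ ≈ 1.163 rad (66.6°) between the endpoints.
Interpolate at f = 9/10 with slerp weights a = sin((1−f)δ)/sin δ ≈ 0.126, b = sin(fδ)/sin δ ≈ 0.943.
p = a·p₁ + b·p₂ ≈ (0.853, -0.280, 0.441); φ = arcsin(p_z) ≈ 26.17°, λ = atan2(p_y, p_x) ≈ -18.18°.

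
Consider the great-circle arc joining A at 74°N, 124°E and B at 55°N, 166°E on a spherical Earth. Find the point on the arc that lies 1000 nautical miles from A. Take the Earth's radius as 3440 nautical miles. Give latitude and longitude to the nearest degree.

≈ 62°N, 158°E

From cos δ = sin φ₁ sin φ₂ + cos φ₁ cos φ₂ cos Δλ, the central angle is δ ≈ 0.440 rad (25.2°). The total great-circle distance is δ·R ≈ 0.440 × 3440 ≈ 1512 nmi, so the target fraction is f = 1000/1512 ≈ 0.661.
Interpolate at f ≈ 0.661 with slerp weights a = sin((1−f)δ)/sin δ ≈ 0.349, b = sin(fδ)/sin δ ≈ 0.673.
p = a·p₁ + b·p₂ ≈ (-0.429, 0.173, 0.887); φ = arcsin(p_z) ≈ 62.47°, λ = atan2(p_y, p_x) ≈ 158.00°.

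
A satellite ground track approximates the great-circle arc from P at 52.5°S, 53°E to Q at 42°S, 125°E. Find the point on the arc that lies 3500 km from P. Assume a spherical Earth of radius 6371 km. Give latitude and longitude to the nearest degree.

≈ 51°S, 105°E

Convert each endpoint to a unit vector on the sphere (x = cos φ cos λ, y = cos φ sin λ, z = sin φ).
The central angle between the endpoints is δ = arccos(p₁·p₂) ≈ 0.836 rad (47.9°). The total great-circle distance is δ·R ≈ 0.836 × 6371 ≈ 5324 km, so the target fraction is f = 3500/5324 ≈ 0.657.
Interpolate at f ≈ 0.657 with slerp weights a = sin((1−f)δ)/sin δ ≈ 0.381, b = sin(fδ)/sin δ ≈ 0.704.
p = a·p₁ + b·p₂ ≈ (-0.161, 0.614, -0.773); φ = arcsin(p_z) ≈ -50.63°, λ = atan2(p_y, p_x) ≈ 104.66°.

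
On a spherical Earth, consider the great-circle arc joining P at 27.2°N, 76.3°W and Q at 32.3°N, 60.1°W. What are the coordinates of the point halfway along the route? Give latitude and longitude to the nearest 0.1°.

The haversine formula gives a central angle δ ≈ 0.261 rad (14.9°) between the endpoints.
Interpolate at f = 1/2 with slerp weights a = sin((1−f)δ)/sin δ ≈ 0.504, b = sin(fδ)/sin δ ≈ 0.504.
p = a·p₁ + b·p₂ ≈ (0.319, -0.805, 0.500); φ = arcsin(p_z) ≈ 30.00°, λ = atan2(p_y, p_x) ≈ -68.41°.

≈ 30.0°N, 68.4°W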